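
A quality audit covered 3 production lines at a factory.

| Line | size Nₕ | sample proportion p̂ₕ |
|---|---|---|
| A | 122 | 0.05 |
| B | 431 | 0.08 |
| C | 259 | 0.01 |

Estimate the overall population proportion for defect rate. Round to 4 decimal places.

Wₕ = Nₕ/N with N = 812: 0.1502, 0.5308, 0.3190.
p̂_st = 0.1502·0.05 + 0.5308·0.08 + 0.3190·0.01 ≈ 0.053165... → 0.0532.

0.0532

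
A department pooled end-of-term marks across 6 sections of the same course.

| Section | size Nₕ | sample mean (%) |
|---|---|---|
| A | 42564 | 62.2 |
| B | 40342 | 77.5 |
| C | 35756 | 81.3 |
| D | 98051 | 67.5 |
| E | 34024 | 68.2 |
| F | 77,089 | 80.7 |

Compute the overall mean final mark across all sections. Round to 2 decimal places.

72.72

N = 42564 + 40342 + 35756 + 98051 + 34024 + 77089 = 327826.
The stratified mean weights each stratum mean by its population share Nₕ/N.
Σ Nₕx̄ₕ = 42564·62.2 + 40342·77.5 + 35756·81.3 + 98051·67.5 + 34024·68.2 + 77089·80.7 = 2647480.8 + 3126505 + 2906962.8 + 6618442.5 + 2320436.8 + 6221082.3 = 23840910.2.
Divide by N: 23840910.2 / 327826 = 72.7243... → 72.72.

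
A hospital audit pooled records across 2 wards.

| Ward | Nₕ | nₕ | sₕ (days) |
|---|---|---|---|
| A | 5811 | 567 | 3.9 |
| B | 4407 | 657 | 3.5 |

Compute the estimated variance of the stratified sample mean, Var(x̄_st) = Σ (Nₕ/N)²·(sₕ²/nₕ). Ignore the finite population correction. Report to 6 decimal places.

N = 10218; Wₕ = Nₕ/N.
ward A: (5811/10218)²·3.9²/567 = 0.008675931
ward B: (4407/10218)²·3.5²/657 = 0.003468367
Sum = 0.012144298 → 0.012144.

0.012144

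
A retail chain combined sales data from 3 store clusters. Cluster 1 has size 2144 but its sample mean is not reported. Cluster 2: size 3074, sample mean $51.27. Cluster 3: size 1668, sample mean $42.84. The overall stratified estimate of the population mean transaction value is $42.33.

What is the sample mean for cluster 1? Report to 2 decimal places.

29.12

N = 2144 + 3074 + 1668 = 6886.
Overall total = μ·N = 42.33·6886 = 291484.38.
Subtract the known strata: 3074·51.27 + 1668·42.84 = 229061.1.
Remaining total for cluster 1: 291484.38 − 229061.1 = 62423.28.
Divide by its size: 62423.28 / 2144 = 29.1153... → 29.12.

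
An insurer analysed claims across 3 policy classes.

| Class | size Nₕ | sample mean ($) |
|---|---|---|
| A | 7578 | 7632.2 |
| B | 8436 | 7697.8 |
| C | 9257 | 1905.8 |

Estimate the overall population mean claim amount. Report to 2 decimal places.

N = 25271; weights Wₕ = Nₕ/N = (0.2999, 0.3338, 0.3663).
x̄_st = Σ Wₕ·x̄ₕ = 0.2999·7632.2 + 0.3338·7697.8 + 0.3663·1905.8 ≈ 5556.4656...
→ 5556.47.

5556.47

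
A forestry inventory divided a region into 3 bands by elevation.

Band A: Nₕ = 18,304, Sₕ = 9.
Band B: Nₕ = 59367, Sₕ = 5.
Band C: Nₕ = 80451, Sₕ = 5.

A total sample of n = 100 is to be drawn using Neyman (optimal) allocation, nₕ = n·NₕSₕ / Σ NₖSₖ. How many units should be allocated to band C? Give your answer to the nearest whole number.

A: NₕSₕ = 18304·9 = 164736
B: NₕSₕ = 59367·5 = 296835
C: NₕSₕ = 80451·5 = 402255
Σ NₕSₕ = 863826.
n_C = 100·402255/863826 = 46.567... → 47.

47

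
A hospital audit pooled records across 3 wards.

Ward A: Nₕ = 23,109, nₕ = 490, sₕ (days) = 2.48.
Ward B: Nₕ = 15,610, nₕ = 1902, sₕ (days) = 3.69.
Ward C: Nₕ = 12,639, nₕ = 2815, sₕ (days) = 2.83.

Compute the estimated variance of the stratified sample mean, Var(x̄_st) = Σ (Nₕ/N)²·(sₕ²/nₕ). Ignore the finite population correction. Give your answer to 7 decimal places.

0.0033749

N = 51358. Term for each stratum: Wₕ²sₕ²/nₕ.
Var(x̄_st) = 0.0025412850 + 0.0006613507 + 0.0001723073 = 0.0033749431 → 0.0033749.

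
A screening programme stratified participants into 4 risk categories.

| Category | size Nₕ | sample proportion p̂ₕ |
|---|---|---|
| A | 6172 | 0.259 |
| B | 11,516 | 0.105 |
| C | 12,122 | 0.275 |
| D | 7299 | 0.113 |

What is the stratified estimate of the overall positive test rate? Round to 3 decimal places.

N = 6172 + 11516 + 12122 + 7299 = 37109.
Overall proportion = Σ (Nₕ/N)·p̂ₕ.
Σ Nₕp̂ₕ = 1598.548 + 1209.18 + 3333.55 + 824.787 = 6966.065.
6966.065 / 37109 = 0.18772... → 0.188.

0.188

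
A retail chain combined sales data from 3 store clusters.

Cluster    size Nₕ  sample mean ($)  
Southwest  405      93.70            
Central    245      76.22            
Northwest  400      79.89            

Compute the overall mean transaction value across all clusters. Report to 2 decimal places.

84.36

N = 1050; weights Wₕ = Nₕ/N = (0.3857, 0.2333, 0.3810).
x̄_st = Σ Wₕ·x̄ₕ = 0.3857·93.70 + 0.2333·76.22 + 0.3810·79.89 ≈ 84.3604...
→ 84.36.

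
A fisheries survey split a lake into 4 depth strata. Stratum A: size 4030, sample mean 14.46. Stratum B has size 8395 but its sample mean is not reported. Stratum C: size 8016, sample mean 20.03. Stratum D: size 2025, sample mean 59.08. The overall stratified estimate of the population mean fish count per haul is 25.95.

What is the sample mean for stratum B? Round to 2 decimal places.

Σ Nₕx̄ₕ = N·μ, so 8395·x̄_B = 22466·25.95 − (4030·14.46 + 8016·20.03 + 2025·59.08).
= 582992.7 − 338471.28 = 244521.42.
x̄_B = 244521.42 / 8395 = 29.1270... → 29.13.

29.13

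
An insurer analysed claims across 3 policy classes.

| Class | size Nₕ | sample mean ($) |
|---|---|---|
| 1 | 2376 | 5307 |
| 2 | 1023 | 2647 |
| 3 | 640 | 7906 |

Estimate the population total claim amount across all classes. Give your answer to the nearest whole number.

20377153

Estimate total by summing Nₕ·x̄ₕ over strata.
2376·5307 + 1023·2647 + 640·7906 = 12609432 + 2707881 + 5059840 = 20377153.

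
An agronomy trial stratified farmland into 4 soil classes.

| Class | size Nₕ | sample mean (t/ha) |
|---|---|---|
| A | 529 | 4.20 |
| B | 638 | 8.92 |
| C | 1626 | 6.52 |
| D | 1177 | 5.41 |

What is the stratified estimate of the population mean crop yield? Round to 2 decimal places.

x̄_st = (Σ Nₕx̄ₕ) / (Σ Nₕ) = (529·4.20 + 638·8.92 + 1626·6.52 + 1177·5.41) / 3970
= 24881.85 / 3970 = 6.2675... → 6.27.

6.27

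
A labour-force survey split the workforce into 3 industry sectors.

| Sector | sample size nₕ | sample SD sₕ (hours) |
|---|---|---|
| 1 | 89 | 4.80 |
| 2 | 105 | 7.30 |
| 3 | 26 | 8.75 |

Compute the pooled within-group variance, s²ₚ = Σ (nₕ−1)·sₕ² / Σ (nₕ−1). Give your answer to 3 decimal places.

Degrees of freedom: 88 + 104 + 25 = 217.
Σ(nₕ−1)sₕ² = 88·23.04 + 104·53.29 + 25·76.5625 = 9483.7425.
s²ₚ = 9483.7425 / 217 = 43.70388... → 43.704.

43.704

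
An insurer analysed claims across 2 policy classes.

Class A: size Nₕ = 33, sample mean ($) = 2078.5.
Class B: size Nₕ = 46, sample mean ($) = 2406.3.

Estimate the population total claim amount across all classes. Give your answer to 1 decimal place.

Estimate total by summing Nₕ·x̄ₕ over strata.
33·2078.5 + 46·2406.3 = 68590.5 + 110689.8 = 179280.3.

179280.3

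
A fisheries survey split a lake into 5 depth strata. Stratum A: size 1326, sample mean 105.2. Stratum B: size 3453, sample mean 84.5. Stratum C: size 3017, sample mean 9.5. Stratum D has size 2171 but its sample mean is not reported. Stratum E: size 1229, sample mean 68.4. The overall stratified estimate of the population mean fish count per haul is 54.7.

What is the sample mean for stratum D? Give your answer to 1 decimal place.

31.5

Σ Nₕx̄ₕ = N·μ, so 2171·x̄_D = 11196·54.7 − (1326·105.2 + 3453·84.5 + 3017·9.5 + 1229·68.4).
= 612421.2 − 543998.8 = 68422.4.
x̄_D = 68422.4 / 2171 = 31.517... → 31.5.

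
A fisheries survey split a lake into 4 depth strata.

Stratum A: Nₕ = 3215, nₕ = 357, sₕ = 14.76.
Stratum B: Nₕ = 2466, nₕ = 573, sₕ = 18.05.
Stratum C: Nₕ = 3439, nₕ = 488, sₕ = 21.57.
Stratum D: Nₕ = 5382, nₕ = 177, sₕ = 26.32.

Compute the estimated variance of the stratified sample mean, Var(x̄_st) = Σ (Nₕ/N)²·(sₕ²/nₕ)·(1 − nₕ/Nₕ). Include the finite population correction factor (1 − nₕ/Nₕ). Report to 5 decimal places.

0.60661

N = 14502. Term for each stratum: Wₕ²sₕ²/nₕ·(1−nₕ/Nₕ).
Var(x̄_st) = 0.02666195 + 0.01262082 + 0.04600723 + 0.52132329 = 0.60661329 → 0.60661.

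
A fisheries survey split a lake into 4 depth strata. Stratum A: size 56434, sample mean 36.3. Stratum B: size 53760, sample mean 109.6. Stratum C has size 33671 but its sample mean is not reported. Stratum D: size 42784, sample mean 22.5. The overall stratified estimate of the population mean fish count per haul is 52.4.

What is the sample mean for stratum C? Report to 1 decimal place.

Σ Nₕx̄ₕ = N·μ, so 33671·x̄_C = 186649·52.4 − (56434·36.3 + 53760·109.6 + 42784·22.5).
= 9780407.6 − 8903290.2 = 877117.4.
x̄_C = 877117.4 / 33671 = 26.050... → 26.0.

26.0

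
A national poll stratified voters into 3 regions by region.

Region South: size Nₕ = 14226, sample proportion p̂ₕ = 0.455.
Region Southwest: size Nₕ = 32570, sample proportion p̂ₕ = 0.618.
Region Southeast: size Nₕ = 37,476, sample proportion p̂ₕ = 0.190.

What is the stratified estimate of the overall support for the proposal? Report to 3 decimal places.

N = 14226 + 32570 + 37476 = 84272.
Overall proportion = Σ (Nₕ/N)·p̂ₕ.
Σ Nₕp̂ₕ = 6472.83 + 20128.26 + 7120.44 = 33721.53.
33721.53 / 84272 = 0.40015... → 0.400.

0.400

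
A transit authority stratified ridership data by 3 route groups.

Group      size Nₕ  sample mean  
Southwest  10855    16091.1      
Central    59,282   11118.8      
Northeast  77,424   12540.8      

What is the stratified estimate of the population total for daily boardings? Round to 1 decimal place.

1804772491.3

Southwest: 10855·16091.1 = 174668890.5
Central: 59282·11118.8 = 659144701.6
Northeast: 77424·12540.8 = 970958899.2
τ̂ = Σ Nₕx̄ₕ = 1804772491.3.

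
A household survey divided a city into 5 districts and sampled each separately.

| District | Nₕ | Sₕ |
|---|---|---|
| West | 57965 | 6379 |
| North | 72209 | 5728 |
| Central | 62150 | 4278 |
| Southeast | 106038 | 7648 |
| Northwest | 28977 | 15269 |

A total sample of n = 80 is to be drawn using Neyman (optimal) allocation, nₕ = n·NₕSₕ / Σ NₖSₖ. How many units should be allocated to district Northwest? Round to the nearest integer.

15

West: NₕSₕ = 57965·6379 = 369758735
North: NₕSₕ = 72209·5728 = 413613152
Central: NₕSₕ = 62150·4278 = 265877700
Southeast: NₕSₕ = 106038·7648 = 810978624
Northwest: NₕSₕ = 28977·15269 = 442449813
Σ NₕSₕ = 2302678024.
n_Northwest = 80·442449813/2302678024 = 15.372... → 15.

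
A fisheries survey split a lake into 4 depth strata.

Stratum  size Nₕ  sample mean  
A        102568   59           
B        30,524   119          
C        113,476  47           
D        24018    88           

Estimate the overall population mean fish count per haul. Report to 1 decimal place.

x̄_st = (Σ Nₕx̄ₕ) / (Σ Nₕ) = (102568·59 + 30524·119 + 113476·47 + 24018·88) / 270586
= 17130824 / 270586 = 63.310... → 63.3.

63.3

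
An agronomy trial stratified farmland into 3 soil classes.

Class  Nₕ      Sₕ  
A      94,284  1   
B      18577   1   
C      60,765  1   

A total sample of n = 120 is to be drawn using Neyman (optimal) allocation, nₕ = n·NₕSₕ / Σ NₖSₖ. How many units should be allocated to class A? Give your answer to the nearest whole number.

65

Σ NₕSₕ = 94284·1 + 18577·1 + 60765·1 = 173626.
Share for A: 94284/173626 = 0.54303.
n_A = 120 × 0.54303 = 65.164... → 65.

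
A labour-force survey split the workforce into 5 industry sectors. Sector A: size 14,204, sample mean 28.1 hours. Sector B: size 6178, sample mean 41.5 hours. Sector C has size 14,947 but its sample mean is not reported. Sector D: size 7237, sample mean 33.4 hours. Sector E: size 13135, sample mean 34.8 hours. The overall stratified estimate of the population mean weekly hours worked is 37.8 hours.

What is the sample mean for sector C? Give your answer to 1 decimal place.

N = 14204 + 6178 + 14947 + 7237 + 13135 = 55701.
Overall total = μ·N = 37.8·55701 = 2105497.8.
Subtract the known strata: 14204·28.1 + 6178·41.5 + 7237·33.4 + 13135·34.8 = 1354333.2.
Remaining total for sector C: 2105497.8 − 1354333.2 = 751164.6.
Divide by its size: 751164.6 / 14947 = 50.255... → 50.3.

50.3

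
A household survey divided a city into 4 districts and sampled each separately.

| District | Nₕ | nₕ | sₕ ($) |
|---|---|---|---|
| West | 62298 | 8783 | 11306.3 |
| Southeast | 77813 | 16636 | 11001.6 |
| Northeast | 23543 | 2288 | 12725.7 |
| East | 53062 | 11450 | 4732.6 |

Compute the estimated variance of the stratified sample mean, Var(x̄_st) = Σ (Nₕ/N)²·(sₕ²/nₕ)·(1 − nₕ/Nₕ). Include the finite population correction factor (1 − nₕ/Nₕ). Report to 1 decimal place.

N = 216716; Wₕ = Nₕ/N.
district West: (62298/216716)²·11306.3²/8783·(1 − 8783/62298) = 1033.1558
district Southeast: (77813/216716)²·11001.6²/16636·(1 − 16636/77813) = 737.4306
district Northeast: (23543/216716)²·12725.7²/2288·(1 − 2288/23543) = 754.1336
district East: (53062/216716)²·4732.6²/11450·(1 − 11450/53062) = 91.9633
Sum = 2616.6833 → 2616.7.

2616.7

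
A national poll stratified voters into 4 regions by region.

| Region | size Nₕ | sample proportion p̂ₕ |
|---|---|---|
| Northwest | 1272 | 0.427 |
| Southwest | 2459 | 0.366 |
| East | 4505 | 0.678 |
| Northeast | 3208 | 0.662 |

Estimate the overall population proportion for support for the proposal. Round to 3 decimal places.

0.579

Wₕ = Nₕ/N with N = 11444: 0.1111, 0.2149, 0.3937, 0.2803.
p̂_st = 0.1111·0.427 + 0.2149·0.366 + 0.3937·0.678 + 0.2803·0.662 ≈ 0.57858... → 0.579.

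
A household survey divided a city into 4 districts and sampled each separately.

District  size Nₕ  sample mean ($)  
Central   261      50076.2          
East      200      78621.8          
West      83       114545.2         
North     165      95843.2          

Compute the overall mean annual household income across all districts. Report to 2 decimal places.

76326.70

x̄_st = (Σ Nₕx̄ₕ) / (Σ Nₕ) = (261·50076.2 + 200·78621.8 + 83·114545.2 + 165·95843.2) / 709
= 54115627.8 / 709 = 76326.6965... → 76326.70.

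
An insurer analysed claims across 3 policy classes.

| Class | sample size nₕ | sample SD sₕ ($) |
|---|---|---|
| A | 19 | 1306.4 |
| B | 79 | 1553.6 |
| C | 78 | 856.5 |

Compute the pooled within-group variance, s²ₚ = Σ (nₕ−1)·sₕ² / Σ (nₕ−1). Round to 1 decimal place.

1592331.5

Degrees of freedom: 18 + 78 + 77 = 173.
Σ(nₕ−1)sₕ² = 18·1706680.96 + 78·2413672.96 + 77·733592.25 = 275473351.41.
s²ₚ = 275473351.41 / 173 = 1592331.511... → 1592331.5.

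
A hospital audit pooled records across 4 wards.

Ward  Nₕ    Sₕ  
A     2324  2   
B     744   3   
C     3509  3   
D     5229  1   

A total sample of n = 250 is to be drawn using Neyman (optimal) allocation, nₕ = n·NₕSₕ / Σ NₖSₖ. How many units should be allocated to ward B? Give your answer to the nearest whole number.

Σ NₕSₕ = 2324·2 + 744·3 + 3509·3 + 5229·1 = 22636.
Share for B: 2232/22636 = 0.09860.
n_B = 250 × 0.09860 = 24.651... → 25.

25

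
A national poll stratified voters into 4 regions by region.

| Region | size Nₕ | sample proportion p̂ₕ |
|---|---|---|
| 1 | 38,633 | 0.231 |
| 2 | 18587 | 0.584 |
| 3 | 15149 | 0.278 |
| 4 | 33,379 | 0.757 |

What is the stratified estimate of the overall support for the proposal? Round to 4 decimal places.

N = 38633 + 18587 + 15149 + 33379 = 105748.
Overall proportion = Σ (Nₕ/N)·p̂ₕ.
Σ Nₕp̂ₕ = 8924.223 + 10854.808 + 4211.422 + 25267.903 = 49258.356.
49258.356 / 105748 = 0.465809... → 0.4658.

0.4658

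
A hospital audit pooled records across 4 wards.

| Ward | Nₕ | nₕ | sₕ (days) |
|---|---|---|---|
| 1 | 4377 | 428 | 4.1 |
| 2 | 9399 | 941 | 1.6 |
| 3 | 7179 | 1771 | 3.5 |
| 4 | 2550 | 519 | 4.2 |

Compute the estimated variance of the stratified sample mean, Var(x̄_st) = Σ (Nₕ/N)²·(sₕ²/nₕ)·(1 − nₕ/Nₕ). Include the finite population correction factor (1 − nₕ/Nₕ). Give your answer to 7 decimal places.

N = 23505. Term for each stratum: Wₕ²sₕ²/nₕ·(1−nₕ/Nₕ).
Var(x̄_st) = 0.0012287601 + 0.0003914526 + 0.0004860687 + 0.0003186110 = 0.0024248925 → 0.0024249.

0.0024249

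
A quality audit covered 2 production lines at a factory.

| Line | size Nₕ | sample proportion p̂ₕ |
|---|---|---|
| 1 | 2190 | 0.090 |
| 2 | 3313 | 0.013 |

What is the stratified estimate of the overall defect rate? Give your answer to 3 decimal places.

0.044

Wₕ = Nₕ/N with N = 5503: 0.3980, 0.6020.
p̂_st = 0.3980·0.090 + 0.6020·0.013 ≈ 0.04364... → 0.044.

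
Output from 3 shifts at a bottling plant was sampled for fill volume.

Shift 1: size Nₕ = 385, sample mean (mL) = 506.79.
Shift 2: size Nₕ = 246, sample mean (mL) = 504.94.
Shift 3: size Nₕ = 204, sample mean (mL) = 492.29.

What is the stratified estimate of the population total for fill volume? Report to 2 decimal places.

1: 385·506.79 = 195114.15
2: 246·504.94 = 124215.24
3: 204·492.29 = 100427.16
τ̂ = Σ Nₕx̄ₕ = 419756.55.

419756.55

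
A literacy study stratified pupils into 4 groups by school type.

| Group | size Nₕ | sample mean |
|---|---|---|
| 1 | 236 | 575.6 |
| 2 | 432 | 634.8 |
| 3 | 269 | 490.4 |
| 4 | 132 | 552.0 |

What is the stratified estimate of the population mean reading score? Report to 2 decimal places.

N = 236 + 432 + 269 + 132 = 1069.
The stratified mean weights each stratum mean by its population share Nₕ/N.
Σ Nₕx̄ₕ = 236·575.6 + 432·634.8 + 269·490.4 + 132·552.0 = 135841.6 + 274233.6 + 131917.6 + 72864 = 614856.8.
Divide by N: 614856.8 / 1069 = 575.1701... → 575.17.

575.17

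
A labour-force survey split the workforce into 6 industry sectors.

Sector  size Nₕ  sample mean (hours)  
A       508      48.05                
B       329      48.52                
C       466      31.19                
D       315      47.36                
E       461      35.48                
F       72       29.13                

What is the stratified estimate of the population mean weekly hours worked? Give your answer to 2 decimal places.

x̄_st = (Σ Nₕx̄ₕ) / (Σ Nₕ) = (508·48.05 + 329·48.52 + 466·31.19 + 315·47.36 + 461·35.48 + 72·29.13) / 2151
= 88279.06 / 2151 = 41.0409... → 41.04.

41.04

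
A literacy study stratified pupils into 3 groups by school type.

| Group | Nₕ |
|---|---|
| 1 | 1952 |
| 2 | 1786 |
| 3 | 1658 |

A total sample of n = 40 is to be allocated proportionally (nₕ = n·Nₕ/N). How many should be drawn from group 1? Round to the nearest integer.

14

N = 1952 + 1786 + 1658 = 5396.
n_1 = 40·1952/5396 = 14.470... → 14.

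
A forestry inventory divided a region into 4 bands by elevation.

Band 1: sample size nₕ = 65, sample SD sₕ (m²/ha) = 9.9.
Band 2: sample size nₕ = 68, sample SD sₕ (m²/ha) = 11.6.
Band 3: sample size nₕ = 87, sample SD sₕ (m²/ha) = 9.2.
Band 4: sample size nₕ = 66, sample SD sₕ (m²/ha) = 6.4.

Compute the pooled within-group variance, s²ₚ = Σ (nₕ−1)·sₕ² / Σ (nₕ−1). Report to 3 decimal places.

1: (65−1)·9.9² = 64·98.01 = 6272.64
2: (68−1)·11.6² = 67·134.56 = 9015.52
3: (87−1)·9.2² = 86·84.64 = 7279.04
4: (66−1)·6.4² = 65·40.96 = 2662.4
Numerator = 25229.6; denominator = Σ(nₕ−1) = 282.
s²ₚ = 25229.6/282 = 89.46667... → 89.467.

89.467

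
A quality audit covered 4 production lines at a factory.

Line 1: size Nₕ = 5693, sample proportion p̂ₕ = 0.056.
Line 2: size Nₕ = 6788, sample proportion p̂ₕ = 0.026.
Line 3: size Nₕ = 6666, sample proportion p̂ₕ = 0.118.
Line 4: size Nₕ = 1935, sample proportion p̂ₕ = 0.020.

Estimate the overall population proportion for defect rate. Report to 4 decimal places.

Wₕ = Nₕ/N with N = 21082: 0.2700, 0.3220, 0.3162, 0.0918.
p̂_st = 0.2700·0.056 + 0.3220·0.026 + 0.3162·0.118 + 0.0918·0.020 ≈ 0.062640... → 0.0626.

0.0626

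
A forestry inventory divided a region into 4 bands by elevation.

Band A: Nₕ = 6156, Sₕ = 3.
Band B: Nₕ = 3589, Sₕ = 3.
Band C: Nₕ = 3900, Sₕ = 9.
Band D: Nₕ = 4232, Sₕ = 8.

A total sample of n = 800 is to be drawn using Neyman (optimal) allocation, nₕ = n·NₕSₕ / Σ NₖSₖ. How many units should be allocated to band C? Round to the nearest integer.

286

A: NₕSₕ = 6156·3 = 18468
B: NₕSₕ = 3589·3 = 10767
C: NₕSₕ = 3900·9 = 35100
D: NₕSₕ = 4232·8 = 33856
Σ NₕSₕ = 98191.
n_C = 800·35100/98191 = 285.973... → 286.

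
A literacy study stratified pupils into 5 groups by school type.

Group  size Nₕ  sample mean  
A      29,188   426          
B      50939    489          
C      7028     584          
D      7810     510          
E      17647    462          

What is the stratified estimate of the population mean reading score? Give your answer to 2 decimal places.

N = 29188 + 50939 + 7028 + 7810 + 17647 = 112612.
Overall mean = Σ (Nₕ/N)·x̄ₕ — weight by population share, not a simple average.
Σ Nₕx̄ₕ = 29188·426 + 50939·489 + 7028·584 + 7810·510 + 17647·462 = 12434088 + 24909171 + 4104352 + 3983100 + 8152914 = 53583625.
Divide by N: 53583625 / 112612 = 475.8252... → 475.83.

475.83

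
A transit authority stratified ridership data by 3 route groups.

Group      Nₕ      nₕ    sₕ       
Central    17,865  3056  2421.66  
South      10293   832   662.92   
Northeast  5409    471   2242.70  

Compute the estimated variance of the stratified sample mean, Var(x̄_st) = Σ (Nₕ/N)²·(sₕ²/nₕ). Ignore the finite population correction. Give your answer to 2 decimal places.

N = 33567; Wₕ = Nₕ/N.
group Central: (17865/33567)²·2421.66²/3056 = 543.56811
group South: (10293/33567)²·662.92²/832 = 49.66584
group Northeast: (5409/33567)²·2242.70²/471 = 277.28755
Sum = 870.52150 → 870.52.

870.52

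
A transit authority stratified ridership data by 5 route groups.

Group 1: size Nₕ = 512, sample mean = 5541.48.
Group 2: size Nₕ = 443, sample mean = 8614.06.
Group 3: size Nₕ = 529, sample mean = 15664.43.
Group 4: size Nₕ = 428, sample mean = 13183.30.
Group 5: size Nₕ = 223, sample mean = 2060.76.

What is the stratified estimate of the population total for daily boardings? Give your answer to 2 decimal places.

Estimate total by summing Nₕ·x̄ₕ over strata.
512·5541.48 + 443·8614.06 + 529·15664.43 + 428·13183.30 + 223·2060.76 = 2837237.76 + 3816028.58 + 8286483.47 + 5642452.4 + 459549.48 = 21041751.69.

21041751.69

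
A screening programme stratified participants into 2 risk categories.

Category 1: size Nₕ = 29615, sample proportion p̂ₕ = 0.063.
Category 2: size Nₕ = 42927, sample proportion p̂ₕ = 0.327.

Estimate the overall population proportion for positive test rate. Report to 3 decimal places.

0.219

Wₕ = Nₕ/N with N = 72542: 0.4082, 0.5918.
p̂_st = 0.4082·0.063 + 0.5918·0.327 ≈ 0.21922... → 0.219.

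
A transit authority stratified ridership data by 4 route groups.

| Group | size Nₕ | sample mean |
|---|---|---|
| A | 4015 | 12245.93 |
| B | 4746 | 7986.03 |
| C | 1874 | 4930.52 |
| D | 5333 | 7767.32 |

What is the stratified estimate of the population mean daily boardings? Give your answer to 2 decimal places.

8625.50

N = 4015 + 4746 + 1874 + 5333 = 15968.
Overall mean = Σ (Nₕ/N)·x̄ₕ — weight by population share, not a simple average.
Σ Nₕx̄ₕ = 4015·12245.93 + 4746·7986.03 + 1874·4930.52 + 5333·7767.32 = 49167408.95 + 37901698.38 + 9239794.48 + 41423117.56 = 137732019.37.
Divide by N: 137732019.37 / 15968 = 8625.5022... → 8625.50.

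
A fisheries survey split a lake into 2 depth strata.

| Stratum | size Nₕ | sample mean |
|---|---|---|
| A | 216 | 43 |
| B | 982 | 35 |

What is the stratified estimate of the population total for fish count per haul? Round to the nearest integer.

43658

A: 216·43 = 9288
B: 982·35 = 34370
τ̂ = Σ Nₕx̄ₕ = 43658.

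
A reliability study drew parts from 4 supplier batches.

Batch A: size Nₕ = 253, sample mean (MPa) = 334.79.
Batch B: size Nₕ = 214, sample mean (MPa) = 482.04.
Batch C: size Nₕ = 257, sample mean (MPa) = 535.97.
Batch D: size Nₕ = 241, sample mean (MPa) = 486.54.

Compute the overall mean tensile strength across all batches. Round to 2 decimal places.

458.92

N = 253 + 214 + 257 + 241 = 965.
The stratified mean weights each stratum mean by its population share Nₕ/N.
Σ Nₕx̄ₕ = 253·334.79 + 214·482.04 + 257·535.97 + 241·486.54 = 84701.87 + 103156.56 + 137744.29 + 117256.14 = 442858.86.
Divide by N: 442858.86 / 965 = 458.9211... → 458.92.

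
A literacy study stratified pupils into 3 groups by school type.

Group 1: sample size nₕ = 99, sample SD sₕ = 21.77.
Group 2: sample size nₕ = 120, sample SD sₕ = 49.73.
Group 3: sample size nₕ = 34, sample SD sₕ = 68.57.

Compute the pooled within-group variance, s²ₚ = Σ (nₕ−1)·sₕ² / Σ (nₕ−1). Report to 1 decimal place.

1983.6

1: (99−1)·21.77² = 98·473.9329 = 46445.4242
2: (120−1)·49.73² = 119·2473.0729 = 294295.6751
3: (34−1)·68.57² = 33·4701.8449 = 155160.8817
Numerator = 495901.981; denominator = Σ(nₕ−1) = 250.
s²ₚ = 495901.981/250 = 1983.608... → 1983.6.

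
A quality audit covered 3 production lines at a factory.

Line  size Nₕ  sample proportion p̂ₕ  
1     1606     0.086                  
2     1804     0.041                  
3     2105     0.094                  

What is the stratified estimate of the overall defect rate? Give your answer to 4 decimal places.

N = 1606 + 1804 + 2105 = 5515.
Overall proportion = Σ (Nₕ/N)·p̂ₕ.
Σ Nₕp̂ₕ = 138.116 + 73.964 + 197.87 = 409.95.
409.95 / 5515 = 0.074334... → 0.0743.

0.0743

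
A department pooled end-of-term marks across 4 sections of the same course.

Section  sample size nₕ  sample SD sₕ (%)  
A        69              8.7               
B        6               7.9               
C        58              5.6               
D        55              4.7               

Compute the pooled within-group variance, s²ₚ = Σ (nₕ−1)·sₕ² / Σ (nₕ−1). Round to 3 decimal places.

45.866

A: (69−1)·8.7² = 68·75.69 = 5146.92
B: (6−1)·7.9² = 5·62.41 = 312.05
C: (58−1)·5.6² = 57·31.36 = 1787.52
D: (55−1)·4.7² = 54·22.09 = 1192.86
Numerator = 8439.35; denominator = Σ(nₕ−1) = 184.
s²ₚ = 8439.35/184 = 45.86603... → 45.866.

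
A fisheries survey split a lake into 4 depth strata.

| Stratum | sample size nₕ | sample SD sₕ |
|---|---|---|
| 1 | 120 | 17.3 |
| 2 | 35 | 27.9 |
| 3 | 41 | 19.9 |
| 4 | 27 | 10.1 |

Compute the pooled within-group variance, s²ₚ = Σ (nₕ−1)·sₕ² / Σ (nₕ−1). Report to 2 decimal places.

1: (120−1)·17.3² = 119·299.29 = 35615.51
2: (35−1)·27.9² = 34·778.41 = 26465.94
3: (41−1)·19.9² = 40·396.01 = 15840.4
4: (27−1)·10.1² = 26·102.01 = 2652.26
Numerator = 80574.11; denominator = Σ(nₕ−1) = 219.
s²ₚ = 80574.11/219 = 367.9183... → 367.92.

367.92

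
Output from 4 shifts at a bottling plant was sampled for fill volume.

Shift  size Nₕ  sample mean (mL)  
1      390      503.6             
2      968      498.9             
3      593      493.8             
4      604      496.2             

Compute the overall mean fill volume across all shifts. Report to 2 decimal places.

N = 390 + 968 + 593 + 604 = 2555.
Overall mean = Σ (Nₕ/N)·x̄ₕ — weight by population share, not a simple average.
Σ Nₕx̄ₕ = 390·503.6 + 968·498.9 + 593·493.8 + 604·496.2 = 196404 + 482935.2 + 292823.4 + 299704.8 = 1271867.4.
Divide by N: 1271867.4 / 2555 = 497.7955... → 497.80.

497.80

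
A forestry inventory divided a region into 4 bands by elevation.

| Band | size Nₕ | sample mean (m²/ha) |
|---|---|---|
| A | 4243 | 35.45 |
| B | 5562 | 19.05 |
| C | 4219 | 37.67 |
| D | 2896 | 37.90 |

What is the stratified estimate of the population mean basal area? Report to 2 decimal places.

x̄_st = (Σ Nₕx̄ₕ) / (Σ Nₕ) = (4243·35.45 + 5562·19.05 + 4219·37.67 + 2896·37.90) / 16920
= 525058.58 / 16920 = 31.0318... → 31.03.

31.03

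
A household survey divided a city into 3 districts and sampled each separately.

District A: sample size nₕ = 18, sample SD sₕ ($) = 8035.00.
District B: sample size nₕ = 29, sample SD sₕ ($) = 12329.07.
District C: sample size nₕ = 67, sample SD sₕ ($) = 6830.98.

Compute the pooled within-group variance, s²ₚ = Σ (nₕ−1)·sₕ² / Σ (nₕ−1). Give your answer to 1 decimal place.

75976746.8

A: (18−1)·8035.00² = 17·64561225 = 1097540825
B: (29−1)·12329.07² = 28·152005967.0649 = 4256167077.8172
C: (67−1)·6830.98² = 66·46662287.7604 = 3079710992.1864
Numerator = 8433418895.0036; denominator = Σ(nₕ−1) = 111.
s²ₚ = 8433418895.0036/111 = 75976746.802... → 75976746.8.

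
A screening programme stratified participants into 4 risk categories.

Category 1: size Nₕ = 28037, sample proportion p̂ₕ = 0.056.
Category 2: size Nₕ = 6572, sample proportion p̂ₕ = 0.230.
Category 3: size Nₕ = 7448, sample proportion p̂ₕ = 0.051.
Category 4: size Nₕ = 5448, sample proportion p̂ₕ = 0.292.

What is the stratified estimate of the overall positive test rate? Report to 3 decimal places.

N = 28037 + 6572 + 7448 + 5448 = 47505.
Overall proportion = Σ (Nₕ/N)·p̂ₕ.
Σ Nₕp̂ₕ = 1570.072 + 1511.56 + 379.848 + 1590.816 = 5052.296.
5052.296 / 47505 = 0.10635... → 0.106.

0.106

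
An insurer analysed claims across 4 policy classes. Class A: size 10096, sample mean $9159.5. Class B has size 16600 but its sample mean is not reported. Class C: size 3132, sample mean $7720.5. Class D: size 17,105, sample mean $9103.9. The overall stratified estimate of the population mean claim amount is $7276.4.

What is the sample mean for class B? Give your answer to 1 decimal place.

Σ Nₕx̄ₕ = N·μ, so 16600·x̄_B = 46933·7276.4 − (10096·9159.5 + 3132·7720.5 + 17105·9103.9).
= 341503281.2 − 272377127.5 = 69126153.7.
x̄_B = 69126153.7 / 16600 = 4164.226... → 4164.2.

4164.2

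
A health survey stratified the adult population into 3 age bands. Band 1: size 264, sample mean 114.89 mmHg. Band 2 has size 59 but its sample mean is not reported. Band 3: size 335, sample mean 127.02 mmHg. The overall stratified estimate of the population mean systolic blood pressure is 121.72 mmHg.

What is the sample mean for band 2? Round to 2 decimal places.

122.19

N = 264 + 59 + 335 = 658.
Overall total = μ·N = 121.72·658 = 80091.76.
Subtract the known strata: 264·114.89 + 335·127.02 = 72882.66.
Remaining total for band 2: 80091.76 − 72882.66 = 7209.1.
Divide by its size: 7209.1 / 59 = 122.1881... → 122.19.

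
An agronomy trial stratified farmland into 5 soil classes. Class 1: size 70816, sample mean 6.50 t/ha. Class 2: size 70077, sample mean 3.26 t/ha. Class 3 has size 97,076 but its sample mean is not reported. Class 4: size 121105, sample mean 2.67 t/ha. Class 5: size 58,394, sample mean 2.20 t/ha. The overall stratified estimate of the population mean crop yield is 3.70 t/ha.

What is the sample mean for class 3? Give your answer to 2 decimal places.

N = 70816 + 70077 + 97076 + 121105 + 58394 = 417468.
Overall total = μ·N = 3.70·417468 = 1544631.6.
Subtract the known strata: 70816·6.50 + 70077·3.26 + 121105·2.67 + 58394·2.20 = 1140572.17.
Remaining total for class 3: 1544631.6 − 1140572.17 = 404059.43.
Divide by its size: 404059.43 / 97076 = 4.1623... → 4.16.

4.16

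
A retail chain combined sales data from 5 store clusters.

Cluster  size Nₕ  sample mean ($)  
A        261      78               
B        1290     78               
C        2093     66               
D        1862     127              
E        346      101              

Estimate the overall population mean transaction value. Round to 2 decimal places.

N = 5852; weights Wₕ = Nₕ/N = (0.0446, 0.2204, 0.3577, 0.3182, 0.0591).
x̄_st = Σ Wₕ·x̄ₕ = 0.0446·78 + 0.2204·78 + 0.3577·66 + 0.3182·127 + 0.0591·101 ≈ 90.6589...
→ 90.66.

90.66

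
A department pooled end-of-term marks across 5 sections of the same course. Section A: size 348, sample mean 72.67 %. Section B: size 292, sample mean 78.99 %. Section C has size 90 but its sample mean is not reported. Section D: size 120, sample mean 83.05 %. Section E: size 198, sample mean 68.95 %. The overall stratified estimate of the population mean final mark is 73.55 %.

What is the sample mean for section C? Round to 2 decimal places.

Σ Nₕx̄ₕ = N·μ, so 90·x̄_C = 1048·73.55 − (348·72.67 + 292·78.99 + 120·83.05 + 198·68.95).
= 77080.4 − 71972.34 = 5108.06.
x̄_C = 5108.06 / 90 = 56.7562... → 56.76.

56.76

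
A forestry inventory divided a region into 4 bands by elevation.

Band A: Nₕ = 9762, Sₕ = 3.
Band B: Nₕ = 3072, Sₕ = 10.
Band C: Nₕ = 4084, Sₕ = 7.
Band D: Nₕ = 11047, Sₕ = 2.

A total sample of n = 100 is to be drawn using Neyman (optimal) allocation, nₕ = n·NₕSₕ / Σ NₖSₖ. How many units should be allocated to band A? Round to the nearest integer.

26

A: NₕSₕ = 9762·3 = 29286
B: NₕSₕ = 3072·10 = 30720
C: NₕSₕ = 4084·7 = 28588
D: NₕSₕ = 11047·2 = 22094
Σ NₕSₕ = 110688.
n_A = 100·29286/110688 = 26.458... → 26.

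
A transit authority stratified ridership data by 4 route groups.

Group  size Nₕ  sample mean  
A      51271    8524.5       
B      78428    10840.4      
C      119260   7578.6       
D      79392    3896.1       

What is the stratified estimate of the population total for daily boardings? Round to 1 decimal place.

2500393537.9

Population total = Σ Nₕ·x̄ₕ (each stratum's size times its mean).
51271·8524.5 + 78428·10840.4 + 119260·7578.6 + 79392·3896.1 = 437059639.5 + 850190891.2 + 903823836 + 309319171.2 = 2500393537.9.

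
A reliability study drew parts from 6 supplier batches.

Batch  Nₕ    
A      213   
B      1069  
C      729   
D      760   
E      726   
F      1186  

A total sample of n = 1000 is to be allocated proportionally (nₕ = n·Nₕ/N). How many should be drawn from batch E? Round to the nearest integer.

N = 213 + 1069 + 729 + 760 + 726 + 1186 = 4683.
n_E = 1000·726/4683 = 155.029... → 155.

155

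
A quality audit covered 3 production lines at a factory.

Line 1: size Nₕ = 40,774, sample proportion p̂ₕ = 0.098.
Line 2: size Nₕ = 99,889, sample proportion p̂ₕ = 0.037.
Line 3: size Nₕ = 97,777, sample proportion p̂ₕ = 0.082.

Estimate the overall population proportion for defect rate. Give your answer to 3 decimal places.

0.066

Wₕ = Nₕ/N with N = 238440: 0.1710, 0.4189, 0.4101.
p̂_st = 0.1710·0.098 + 0.4189·0.037 + 0.4101·0.082 ≈ 0.06588... → 0.066.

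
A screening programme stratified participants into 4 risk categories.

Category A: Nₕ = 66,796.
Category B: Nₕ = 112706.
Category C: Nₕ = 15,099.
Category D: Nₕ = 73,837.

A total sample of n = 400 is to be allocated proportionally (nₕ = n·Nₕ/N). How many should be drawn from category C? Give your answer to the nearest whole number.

22

Share of category C = 15099/268438 = 0.05625.
Allocate 400 × 0.05625 = 22.499... → 22.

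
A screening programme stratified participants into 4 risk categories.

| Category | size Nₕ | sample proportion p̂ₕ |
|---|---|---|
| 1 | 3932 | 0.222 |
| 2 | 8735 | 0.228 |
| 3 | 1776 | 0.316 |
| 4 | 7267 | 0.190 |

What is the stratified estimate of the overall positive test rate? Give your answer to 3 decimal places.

N = 3932 + 8735 + 1776 + 7267 = 21710.
Overall proportion = Σ (Nₕ/N)·p̂ₕ.
Σ Nₕp̂ₕ = 872.904 + 1991.58 + 561.216 + 1380.73 = 4806.43.
4806.43 / 21710 = 0.22139... → 0.221.

0.221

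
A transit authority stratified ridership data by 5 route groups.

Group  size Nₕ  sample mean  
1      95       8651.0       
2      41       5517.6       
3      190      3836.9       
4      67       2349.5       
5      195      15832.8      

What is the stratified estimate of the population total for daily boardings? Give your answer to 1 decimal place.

Population total = Σ Nₕ·x̄ₕ (each stratum's size times its mean).
95·8651.0 + 41·5517.6 + 190·3836.9 + 67·2349.5 + 195·15832.8 = 821845 + 226221.6 + 729011 + 157416.5 + 3087396 = 5021890.1.

5021890.1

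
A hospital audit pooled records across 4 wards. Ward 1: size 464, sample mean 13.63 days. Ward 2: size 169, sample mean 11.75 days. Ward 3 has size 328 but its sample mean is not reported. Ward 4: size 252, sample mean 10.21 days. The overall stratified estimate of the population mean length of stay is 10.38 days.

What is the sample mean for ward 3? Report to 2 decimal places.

N = 464 + 169 + 328 + 252 = 1213.
Overall total = μ·N = 10.38·1213 = 12590.94.
Subtract the known strata: 464·13.63 + 169·11.75 + 252·10.21 = 10882.99.
Remaining total for ward 3: 12590.94 − 10882.99 = 1707.95.
Divide by its size: 1707.95 / 328 = 5.2072... → 5.21.

5.21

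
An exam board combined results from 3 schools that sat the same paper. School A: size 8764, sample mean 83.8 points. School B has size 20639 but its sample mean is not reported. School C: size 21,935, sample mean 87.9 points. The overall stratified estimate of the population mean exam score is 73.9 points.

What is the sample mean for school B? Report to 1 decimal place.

N = 8764 + 20639 + 21935 = 51338.
Overall total = μ·N = 73.9·51338 = 3793878.2.
Subtract the known strata: 8764·83.8 + 21935·87.9 = 2662509.7.
Remaining total for school B: 3793878.2 − 2662509.7 = 1131368.5.
Divide by its size: 1131368.5 / 20639 = 54.817... → 54.8.

54.8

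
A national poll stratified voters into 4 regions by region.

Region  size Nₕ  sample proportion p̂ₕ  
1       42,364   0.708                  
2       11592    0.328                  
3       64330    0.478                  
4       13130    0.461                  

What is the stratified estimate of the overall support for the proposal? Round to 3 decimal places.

0.537

Wₕ = Nₕ/N with N = 131416: 0.3224, 0.0882, 0.4895, 0.0999.
p̂_st = 0.3224·0.708 + 0.0882·0.328 + 0.4895·0.478 + 0.0999·0.461 ≈ 0.53721... → 0.537.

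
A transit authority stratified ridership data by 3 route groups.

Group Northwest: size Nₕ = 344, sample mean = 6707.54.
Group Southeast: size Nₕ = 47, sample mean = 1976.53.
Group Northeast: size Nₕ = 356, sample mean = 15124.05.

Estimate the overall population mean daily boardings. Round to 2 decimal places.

10420.95

N = 344 + 47 + 356 = 747.
Weight each subgroup mean by Nₕ/N and sum.
Σ Nₕx̄ₕ = 344·6707.54 + 47·1976.53 + 356·15124.05 = 2307393.76 + 92896.91 + 5384161.8 = 7784452.47.
Divide by N: 7784452.47 / 747 = 10420.9538... → 10420.95.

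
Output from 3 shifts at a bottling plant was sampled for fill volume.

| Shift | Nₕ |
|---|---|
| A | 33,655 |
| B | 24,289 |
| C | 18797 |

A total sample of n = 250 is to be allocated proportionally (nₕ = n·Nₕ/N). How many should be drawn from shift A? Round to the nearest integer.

Share of shift A = 33655/76741 = 0.43855.
Allocate 250 × 0.43855 = 109.638... → 110.

110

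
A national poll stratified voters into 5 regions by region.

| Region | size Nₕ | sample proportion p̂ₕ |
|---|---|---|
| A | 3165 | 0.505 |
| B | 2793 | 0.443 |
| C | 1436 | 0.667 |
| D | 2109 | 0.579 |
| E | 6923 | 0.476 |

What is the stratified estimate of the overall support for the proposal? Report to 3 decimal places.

N = 3165 + 2793 + 1436 + 2109 + 6923 = 16426.
Overall proportion = Σ (Nₕ/N)·p̂ₕ.
Σ Nₕp̂ₕ = 1598.325 + 1237.299 + 957.812 + 1221.111 + 3295.348 = 8309.895.
8309.895 / 16426 = 0.50590... → 0.506.

0.506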